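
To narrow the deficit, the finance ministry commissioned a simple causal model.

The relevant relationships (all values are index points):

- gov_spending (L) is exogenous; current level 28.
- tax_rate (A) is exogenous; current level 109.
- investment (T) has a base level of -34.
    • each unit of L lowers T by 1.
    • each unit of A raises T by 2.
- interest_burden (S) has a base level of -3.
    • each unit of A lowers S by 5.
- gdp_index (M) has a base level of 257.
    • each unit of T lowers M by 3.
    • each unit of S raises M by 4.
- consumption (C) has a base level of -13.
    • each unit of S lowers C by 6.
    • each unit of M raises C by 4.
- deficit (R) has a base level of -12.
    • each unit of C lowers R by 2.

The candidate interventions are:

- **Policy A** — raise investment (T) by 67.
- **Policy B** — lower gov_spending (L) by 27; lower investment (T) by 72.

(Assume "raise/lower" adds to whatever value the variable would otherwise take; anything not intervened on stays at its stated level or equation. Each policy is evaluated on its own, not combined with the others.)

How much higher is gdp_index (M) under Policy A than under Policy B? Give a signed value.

Policy A (T + 67):
  L = 28
  A = 109
  T = -34 − 28 + 2·109 (+67 from intervention) = 223
  S = -3 − 5·109 = -548
  M = 257 − 3·223 + 4·(-548) = -2604
Policy B (L − 27, T − 72):
  L = 28 − 27 = 1
  A = 109
  T = -34 − 1 + 2·109 (−72 from intervention) = 111
  S = -3 − 5·109 = -548
  M = 257 − 3·111 + 4·(-548) = -2268
M: -2604 − (-2268) = -336

-336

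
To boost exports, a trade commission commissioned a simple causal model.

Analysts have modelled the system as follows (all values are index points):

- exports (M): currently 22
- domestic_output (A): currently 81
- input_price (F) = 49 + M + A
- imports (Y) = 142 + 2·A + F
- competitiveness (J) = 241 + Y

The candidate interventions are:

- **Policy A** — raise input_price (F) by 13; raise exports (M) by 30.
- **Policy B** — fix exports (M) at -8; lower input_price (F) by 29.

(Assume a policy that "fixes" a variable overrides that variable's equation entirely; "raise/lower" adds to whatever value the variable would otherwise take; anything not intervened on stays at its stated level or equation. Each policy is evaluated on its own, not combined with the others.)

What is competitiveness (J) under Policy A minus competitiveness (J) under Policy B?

Policy A (F + 13, M + 30):
  M = 22 + 30 = 52
  A = 81
  F = 49 + 52 + 81 (+13 from intervention) = 195
  Y = 142 + 2·81 + 195 = 499
  J = 241 + 499 = 740
Policy B (M := -8, F − 29):
  M = -8
  A = 81
  F = 49 + (-8) + 81 (−29 from intervention) = 93
  Y = 142 + 2·81 + 93 = 397
  J = 241 + 397 = 638
J: 740 − 638 = 102

102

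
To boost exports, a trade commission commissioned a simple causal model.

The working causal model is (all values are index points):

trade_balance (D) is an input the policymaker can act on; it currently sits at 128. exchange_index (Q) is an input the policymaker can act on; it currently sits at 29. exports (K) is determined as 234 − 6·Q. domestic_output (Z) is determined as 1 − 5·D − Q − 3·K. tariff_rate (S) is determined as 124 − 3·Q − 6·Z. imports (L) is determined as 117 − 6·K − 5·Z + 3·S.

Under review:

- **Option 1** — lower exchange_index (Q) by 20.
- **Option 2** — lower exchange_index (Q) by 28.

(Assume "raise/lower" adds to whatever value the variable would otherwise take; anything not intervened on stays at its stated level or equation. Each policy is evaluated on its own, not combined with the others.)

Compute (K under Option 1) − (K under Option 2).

Option 1 (Q − 20):
  Q = 29 − 20 = 9
  K = 234 − 6·9 = 180
Option 2 (Q − 28):
  Q = 29 − 28 = 1
  K = 234 − 6·1 = 228
K: 180 − 228 = -48

-48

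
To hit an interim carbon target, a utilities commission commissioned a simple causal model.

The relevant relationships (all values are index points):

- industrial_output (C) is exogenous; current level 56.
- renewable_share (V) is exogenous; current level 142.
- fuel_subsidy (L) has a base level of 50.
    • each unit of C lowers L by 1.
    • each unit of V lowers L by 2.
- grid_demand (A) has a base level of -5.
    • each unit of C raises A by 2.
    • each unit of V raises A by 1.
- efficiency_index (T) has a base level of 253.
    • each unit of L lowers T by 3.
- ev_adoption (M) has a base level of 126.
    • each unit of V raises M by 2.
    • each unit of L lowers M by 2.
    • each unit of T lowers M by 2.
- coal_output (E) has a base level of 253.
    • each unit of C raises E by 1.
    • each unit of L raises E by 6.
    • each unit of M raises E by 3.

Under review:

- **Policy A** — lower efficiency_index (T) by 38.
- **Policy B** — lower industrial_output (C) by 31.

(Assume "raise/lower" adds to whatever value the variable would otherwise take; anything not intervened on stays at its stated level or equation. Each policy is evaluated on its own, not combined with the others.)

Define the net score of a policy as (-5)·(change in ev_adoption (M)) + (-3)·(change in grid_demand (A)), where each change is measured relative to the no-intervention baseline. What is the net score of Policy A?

Baseline:
  C = 56
  V = 142
  L = 50 − 56 − 2·142 = -290
  A = -5 + 2·56 + 142 = 249
  T = 253 − 3·(-290) = 1123
  M = 126 + 2·142 − 2·(-290) − 2·1123 = -1256
Policy A (T − 38):
  C = 56
  V = 142
  L = 50 − 56 − 2·142 = -290
  A = -5 + 2·56 + 142 = 249
  T = 253 − 3·(-290) (−38 from intervention) = 1085
  M = 126 + 2·142 − 2·(-290) − 2·1085 = -1180
ΔM = -1180 − (-1256) = 76; ΔA = 249 − 249 = 0
Score = (-5)·76 + (-3)·0 = -380

-380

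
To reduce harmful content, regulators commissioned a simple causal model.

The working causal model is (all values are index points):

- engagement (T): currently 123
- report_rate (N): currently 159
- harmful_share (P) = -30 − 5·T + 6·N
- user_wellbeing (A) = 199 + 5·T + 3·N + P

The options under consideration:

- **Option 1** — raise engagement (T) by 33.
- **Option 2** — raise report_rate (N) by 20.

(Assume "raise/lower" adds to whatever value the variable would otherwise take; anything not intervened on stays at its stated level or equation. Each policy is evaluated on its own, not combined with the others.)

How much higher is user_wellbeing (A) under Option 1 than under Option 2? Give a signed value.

-180

Option 1 (T + 33):
  T = 123 + 33 = 156
  N = 159
  P = -30 − 5·156 + 6·159 = 144
  A = 199 + 5·156 + 3·159 + 144 = 1600
Option 2 (N + 20):
  T = 123
  N = 159 + 20 = 179
  P = -30 − 5·123 + 6·179 = 429
  A = 199 + 5·123 + 3·179 + 429 = 1780
A: 1600 − 1780 = -180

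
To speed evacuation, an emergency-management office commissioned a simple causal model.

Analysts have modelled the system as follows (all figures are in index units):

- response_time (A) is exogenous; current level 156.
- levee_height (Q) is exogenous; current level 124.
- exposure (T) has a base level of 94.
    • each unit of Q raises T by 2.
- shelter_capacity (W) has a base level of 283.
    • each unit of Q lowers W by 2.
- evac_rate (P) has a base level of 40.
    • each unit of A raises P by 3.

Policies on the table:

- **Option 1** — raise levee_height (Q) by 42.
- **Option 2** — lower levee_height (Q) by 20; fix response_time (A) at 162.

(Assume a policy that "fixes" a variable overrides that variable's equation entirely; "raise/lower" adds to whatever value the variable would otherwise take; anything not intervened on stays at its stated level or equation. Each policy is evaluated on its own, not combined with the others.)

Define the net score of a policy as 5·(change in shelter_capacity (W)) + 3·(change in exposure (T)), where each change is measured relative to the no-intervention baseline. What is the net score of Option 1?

Baseline:
  Q = 124
  T = 94 + 2·124 = 342
  W = 283 − 2·124 = 35
Option 1 (Q + 42):
  Q = 124 + 42 = 166
  T = 94 + 2·166 = 426
  W = 283 − 2·166 = -49
ΔW = -49 − 35 = -84; ΔT = 426 − 342 = 84
Score = 5·(-84) + 3·84 = -168

-168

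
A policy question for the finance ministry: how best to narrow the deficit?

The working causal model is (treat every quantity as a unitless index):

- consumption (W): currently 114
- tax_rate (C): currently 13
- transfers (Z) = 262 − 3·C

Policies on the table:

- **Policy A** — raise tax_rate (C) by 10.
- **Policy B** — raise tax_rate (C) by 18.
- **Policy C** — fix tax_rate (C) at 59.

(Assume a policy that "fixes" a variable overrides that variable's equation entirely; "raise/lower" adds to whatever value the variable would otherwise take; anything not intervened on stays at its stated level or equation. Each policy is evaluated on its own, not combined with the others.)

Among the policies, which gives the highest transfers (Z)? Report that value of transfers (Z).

Policy A (C + 10):
  C = 13 + 10 = 23
  Z = 262 − 3·23 = 193
Policy B (C + 18):
  C = 13 + 18 = 31
  Z = 262 − 3·31 = 169
Policy C (C := 59):
  C = 59
  Z = 262 − 3·59 = 85
Comparing — Policy A: Z=193, Policy B: Z=169, Policy C: Z=85. Highest is 193 (Policy A).

193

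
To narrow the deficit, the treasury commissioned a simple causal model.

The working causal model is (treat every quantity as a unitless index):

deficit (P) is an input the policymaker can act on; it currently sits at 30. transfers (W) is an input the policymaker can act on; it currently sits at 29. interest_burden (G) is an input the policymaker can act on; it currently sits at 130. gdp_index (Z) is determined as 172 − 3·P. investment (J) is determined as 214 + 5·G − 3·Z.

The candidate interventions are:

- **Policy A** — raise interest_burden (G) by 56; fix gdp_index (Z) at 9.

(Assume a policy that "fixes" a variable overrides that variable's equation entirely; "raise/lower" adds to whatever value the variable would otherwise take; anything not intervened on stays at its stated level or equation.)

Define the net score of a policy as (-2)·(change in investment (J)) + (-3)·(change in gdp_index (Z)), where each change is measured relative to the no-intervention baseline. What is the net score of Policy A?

-779

Baseline:
  P = 30
  G = 130
  Z = 172 − 3·30 = 82
  J = 214 + 5·130 − 3·82 = 618
Policy A (G + 56, Z := 9):
  P = 30
  G = 130 + 56 = 186
  Z = 9
  J = 214 + 5·186 − 3·9 = 1117
ΔJ = 1117 − 618 = 499; ΔZ = 9 − 82 = -73
Score = (-2)·499 + (-3)·(-73) = -779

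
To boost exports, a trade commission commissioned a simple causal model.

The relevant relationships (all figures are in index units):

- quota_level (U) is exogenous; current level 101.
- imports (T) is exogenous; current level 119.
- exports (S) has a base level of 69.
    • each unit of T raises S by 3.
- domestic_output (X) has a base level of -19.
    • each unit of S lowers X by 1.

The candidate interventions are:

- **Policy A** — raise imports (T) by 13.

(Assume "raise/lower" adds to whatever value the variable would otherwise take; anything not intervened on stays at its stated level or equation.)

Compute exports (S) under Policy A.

465

Policy A (T + 13):
  T = 119 + 13 = 132
  S = 69 + 3·132 = 465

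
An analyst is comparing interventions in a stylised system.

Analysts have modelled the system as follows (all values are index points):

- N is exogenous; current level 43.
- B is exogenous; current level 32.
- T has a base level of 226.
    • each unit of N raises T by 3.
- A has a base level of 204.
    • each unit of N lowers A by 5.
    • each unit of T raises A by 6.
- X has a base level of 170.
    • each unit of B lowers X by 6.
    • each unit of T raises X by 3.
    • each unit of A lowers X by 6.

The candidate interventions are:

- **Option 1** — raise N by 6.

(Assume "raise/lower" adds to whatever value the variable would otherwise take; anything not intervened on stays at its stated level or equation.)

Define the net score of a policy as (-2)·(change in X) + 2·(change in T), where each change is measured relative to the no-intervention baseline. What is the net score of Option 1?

Baseline:
  N = 43
  B = 32
  T = 226 + 3·43 = 355
  A = 204 − 5·43 + 6·355 = 2119
  X = 170 − 6·32 + 3·355 − 6·2119 = -11671
Option 1 (N + 6):
  N = 43 + 6 = 49
  B = 32
  T = 226 + 3·49 = 373
  A = 204 − 5·49 + 6·373 = 2197
  X = 170 − 6·32 + 3·373 − 6·2197 = -12085
ΔX = -12085 − (-11671) = -414; ΔT = 373 − 355 = 18
Score = (-2)·(-414) + 2·18 = 864

864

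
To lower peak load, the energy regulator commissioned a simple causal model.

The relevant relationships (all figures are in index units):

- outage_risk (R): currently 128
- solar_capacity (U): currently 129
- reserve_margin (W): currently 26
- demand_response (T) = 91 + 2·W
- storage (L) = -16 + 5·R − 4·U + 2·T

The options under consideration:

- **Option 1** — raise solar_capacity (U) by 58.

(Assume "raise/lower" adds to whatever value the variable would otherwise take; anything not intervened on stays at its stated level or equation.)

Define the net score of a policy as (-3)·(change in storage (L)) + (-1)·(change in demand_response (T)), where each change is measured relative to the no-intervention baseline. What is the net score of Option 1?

Baseline:
  R = 128
  U = 129
  W = 26
  T = 91 + 2·26 = 143
  L = -16 + 5·128 − 4·129 + 2·143 = 394
Option 1 (U + 58):
  R = 128
  U = 129 + 58 = 187
  W = 26
  T = 91 + 2·26 = 143
  L = -16 + 5·128 − 4·187 + 2·143 = 162
ΔL = 162 − 394 = -232; ΔT = 143 − 143 = 0
Score = (-3)·(-232) + (-1)·0 = 696

696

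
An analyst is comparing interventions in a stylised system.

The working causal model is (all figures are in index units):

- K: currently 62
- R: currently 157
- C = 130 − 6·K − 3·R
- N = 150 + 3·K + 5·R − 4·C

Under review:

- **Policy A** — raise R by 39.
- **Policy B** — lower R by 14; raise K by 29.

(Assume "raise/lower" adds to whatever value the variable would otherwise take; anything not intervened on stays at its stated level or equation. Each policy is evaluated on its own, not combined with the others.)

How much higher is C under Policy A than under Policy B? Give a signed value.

Policy A (R + 39):
  K = 62
  R = 157 + 39 = 196
  C = 130 − 6·62 − 3·196 = -830
Policy B (R − 14, K + 29):
  K = 62 + 29 = 91
  R = 157 − 14 = 143
  C = 130 − 6·91 − 3·143 = -845
C: -830 − (-845) = 15

15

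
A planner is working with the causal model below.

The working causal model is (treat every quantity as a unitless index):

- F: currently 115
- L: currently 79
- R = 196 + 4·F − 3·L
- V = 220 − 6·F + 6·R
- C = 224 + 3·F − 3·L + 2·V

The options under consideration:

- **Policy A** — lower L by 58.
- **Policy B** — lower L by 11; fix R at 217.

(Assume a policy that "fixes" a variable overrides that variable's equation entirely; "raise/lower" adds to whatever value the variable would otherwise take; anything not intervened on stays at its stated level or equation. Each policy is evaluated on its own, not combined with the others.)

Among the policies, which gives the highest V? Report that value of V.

3088

Policy A (L − 58):
  F = 115
  L = 79 − 58 = 21
  R = 196 + 4·115 − 3·21 = 593
  V = 220 − 6·115 + 6·593 = 3088
Policy B (L − 11, R := 217):
  F = 115
  L = 79 − 11 = 68
  R = 217
  V = 220 − 6·115 + 6·217 = 832
Comparing — Policy A: V=3088, Policy B: V=832. Highest is 3088 (Policy A).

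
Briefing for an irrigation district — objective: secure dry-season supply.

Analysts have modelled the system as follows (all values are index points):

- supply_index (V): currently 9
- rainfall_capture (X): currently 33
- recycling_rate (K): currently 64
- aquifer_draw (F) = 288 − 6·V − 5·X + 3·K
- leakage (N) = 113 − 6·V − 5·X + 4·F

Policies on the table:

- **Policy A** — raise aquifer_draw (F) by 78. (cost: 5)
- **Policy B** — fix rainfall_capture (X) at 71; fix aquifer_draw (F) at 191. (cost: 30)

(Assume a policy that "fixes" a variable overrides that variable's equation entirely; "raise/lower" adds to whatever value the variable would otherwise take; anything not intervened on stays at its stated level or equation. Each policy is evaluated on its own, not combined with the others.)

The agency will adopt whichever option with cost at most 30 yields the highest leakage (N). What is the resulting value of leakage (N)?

1250

Policy A (F + 78):
  V = 9
  X = 33
  K = 64
  F = 288 − 6·9 − 5·33 + 3·64 (+78 from intervention) = 339
  N = 113 − 6·9 − 5·33 + 4·339 = 1250
Policy B (X := 71, F := 191):
  V = 9
  X = 71
  K = 64
  F = 191
  N = 113 − 6·9 − 5·71 + 4·191 = 468
Comparing — Policy A: N=1250, Policy B: N=468. Highest is 1250 (Policy A).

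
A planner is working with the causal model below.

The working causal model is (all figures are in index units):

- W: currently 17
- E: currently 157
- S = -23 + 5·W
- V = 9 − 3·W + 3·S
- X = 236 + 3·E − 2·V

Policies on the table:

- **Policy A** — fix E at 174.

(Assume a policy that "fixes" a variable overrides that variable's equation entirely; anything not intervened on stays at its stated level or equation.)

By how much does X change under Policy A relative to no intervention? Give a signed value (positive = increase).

Baseline:
  W = 17
  E = 157
  S = -23 + 5·17 = 62
  V = 9 − 3·17 + 3·62 = 144
  X = 236 + 3·157 − 2·144 = 419
Policy A (E := 174):
  W = 17
  E = 174
  S = -23 + 5·17 = 62
  V = 9 − 3·17 + 3·62 = 144
  X = 236 + 3·174 − 2·144 = 470
Change in X: 470 − 419 = 51

51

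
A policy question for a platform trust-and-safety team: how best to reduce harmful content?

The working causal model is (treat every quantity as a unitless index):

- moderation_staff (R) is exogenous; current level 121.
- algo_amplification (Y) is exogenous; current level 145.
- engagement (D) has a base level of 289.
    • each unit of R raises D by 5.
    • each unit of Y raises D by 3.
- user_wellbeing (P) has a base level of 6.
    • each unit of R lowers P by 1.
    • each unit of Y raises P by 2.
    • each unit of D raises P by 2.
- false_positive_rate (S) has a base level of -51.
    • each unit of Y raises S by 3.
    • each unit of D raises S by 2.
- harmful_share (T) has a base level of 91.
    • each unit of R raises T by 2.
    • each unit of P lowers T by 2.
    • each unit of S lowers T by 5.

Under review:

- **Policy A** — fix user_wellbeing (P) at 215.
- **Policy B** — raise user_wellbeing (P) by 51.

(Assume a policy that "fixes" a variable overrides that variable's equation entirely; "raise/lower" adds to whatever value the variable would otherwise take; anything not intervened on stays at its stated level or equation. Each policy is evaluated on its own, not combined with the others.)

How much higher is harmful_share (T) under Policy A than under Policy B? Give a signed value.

5338

Policy A (P := 215):
  R = 121
  Y = 145
  D = 289 + 5·121 + 3·145 = 1329
  P = 215
  S = -51 + 3·145 + 2·1329 = 3042
  T = 91 + 2·121 − 2·215 − 5·3042 = -15307
Policy B (P + 51):
  R = 121
  Y = 145
  D = 289 + 5·121 + 3·145 = 1329
  P = 6 − 121 + 2·145 + 2·1329 (+51 from intervention) = 2884
  S = -51 + 3·145 + 2·1329 = 3042
  T = 91 + 2·121 − 2·2884 − 5·3042 = -20645
T: -15307 − (-20645) = 5338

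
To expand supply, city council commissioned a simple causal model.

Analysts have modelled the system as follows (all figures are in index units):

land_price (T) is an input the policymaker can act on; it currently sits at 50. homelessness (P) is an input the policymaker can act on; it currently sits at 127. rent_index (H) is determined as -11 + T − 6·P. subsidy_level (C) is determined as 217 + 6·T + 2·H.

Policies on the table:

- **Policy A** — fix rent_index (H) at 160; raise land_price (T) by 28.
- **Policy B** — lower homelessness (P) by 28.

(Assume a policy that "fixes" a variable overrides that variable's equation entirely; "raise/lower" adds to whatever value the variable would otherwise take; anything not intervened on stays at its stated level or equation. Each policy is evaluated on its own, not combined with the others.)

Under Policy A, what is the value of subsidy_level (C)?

1005

Policy A (H := 160, T + 28):
  T = 50 + 28 = 78
  P = 127
  H = 160
  C = 217 + 6·78 + 2·160 = 1005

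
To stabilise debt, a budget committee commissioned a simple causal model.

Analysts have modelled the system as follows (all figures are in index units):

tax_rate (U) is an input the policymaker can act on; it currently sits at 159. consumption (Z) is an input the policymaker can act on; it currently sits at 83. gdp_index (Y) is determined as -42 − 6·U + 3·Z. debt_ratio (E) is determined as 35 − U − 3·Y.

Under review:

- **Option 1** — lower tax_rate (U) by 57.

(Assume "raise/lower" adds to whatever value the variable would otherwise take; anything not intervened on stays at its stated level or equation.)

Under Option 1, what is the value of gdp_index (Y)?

-405

Option 1 (U − 57):
  U = 159 − 57 = 102
  Z = 83
  Y = -42 − 6·102 + 3·83 = -405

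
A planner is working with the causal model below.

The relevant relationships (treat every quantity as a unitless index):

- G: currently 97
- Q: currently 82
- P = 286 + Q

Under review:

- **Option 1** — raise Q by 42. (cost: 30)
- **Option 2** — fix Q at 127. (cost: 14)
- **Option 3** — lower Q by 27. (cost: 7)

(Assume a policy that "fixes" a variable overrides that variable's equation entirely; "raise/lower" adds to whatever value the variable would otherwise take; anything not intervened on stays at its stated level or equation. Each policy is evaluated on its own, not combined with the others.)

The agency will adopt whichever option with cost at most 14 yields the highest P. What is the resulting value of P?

413

Option 2 (Q := 127):
  Q = 127
  P = 286 + 127 = 413
Option 3 (Q − 27):
  Q = 82 − 27 = 55
  P = 286 + 55 = 341
Comparing — Option 2: P=413, Option 3: P=341. Highest is 413 (Option 2).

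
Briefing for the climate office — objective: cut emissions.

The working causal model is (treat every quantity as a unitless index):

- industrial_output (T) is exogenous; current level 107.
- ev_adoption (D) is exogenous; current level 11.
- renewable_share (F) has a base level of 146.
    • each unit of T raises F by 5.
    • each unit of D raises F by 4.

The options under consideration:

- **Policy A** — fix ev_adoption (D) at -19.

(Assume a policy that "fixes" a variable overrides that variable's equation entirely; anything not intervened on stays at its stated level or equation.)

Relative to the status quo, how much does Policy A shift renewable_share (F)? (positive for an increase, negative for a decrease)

Baseline:
  T = 107
  D = 11
  F = 146 + 5·107 + 4·11 = 725
Policy A (D := -19):
  T = 107
  D = -19
  F = 146 + 5·107 + 4·(-19) = 605
Change in F: 605 − 725 = -120

-120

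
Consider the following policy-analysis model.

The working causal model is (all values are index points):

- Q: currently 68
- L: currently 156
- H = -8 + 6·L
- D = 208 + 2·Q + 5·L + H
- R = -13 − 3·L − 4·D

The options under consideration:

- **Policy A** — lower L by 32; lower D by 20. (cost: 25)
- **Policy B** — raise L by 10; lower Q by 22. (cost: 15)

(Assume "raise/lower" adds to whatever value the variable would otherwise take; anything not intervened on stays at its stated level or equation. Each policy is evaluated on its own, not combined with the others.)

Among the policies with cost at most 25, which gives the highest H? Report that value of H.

Policy A (L − 32, D − 20):
  L = 156 − 32 = 124
  H = -8 + 6·124 = 736
Policy B (L + 10, Q − 22):
  L = 156 + 10 = 166
  H = -8 + 6·166 = 988
Comparing — Policy A: H=736, Policy B: H=988. Highest is 988 (Policy B).

988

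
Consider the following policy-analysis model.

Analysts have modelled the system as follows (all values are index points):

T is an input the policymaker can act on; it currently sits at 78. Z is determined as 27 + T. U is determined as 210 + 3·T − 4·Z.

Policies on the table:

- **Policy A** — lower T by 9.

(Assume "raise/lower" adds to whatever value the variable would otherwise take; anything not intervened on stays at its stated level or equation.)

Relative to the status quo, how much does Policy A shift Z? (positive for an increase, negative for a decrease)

Baseline:
  T = 78
  Z = 27 + 78 = 105
Policy A (T − 9):
  T = 78 − 9 = 69
  Z = 27 + 69 = 96
Change in Z: 96 − 105 = -9

-9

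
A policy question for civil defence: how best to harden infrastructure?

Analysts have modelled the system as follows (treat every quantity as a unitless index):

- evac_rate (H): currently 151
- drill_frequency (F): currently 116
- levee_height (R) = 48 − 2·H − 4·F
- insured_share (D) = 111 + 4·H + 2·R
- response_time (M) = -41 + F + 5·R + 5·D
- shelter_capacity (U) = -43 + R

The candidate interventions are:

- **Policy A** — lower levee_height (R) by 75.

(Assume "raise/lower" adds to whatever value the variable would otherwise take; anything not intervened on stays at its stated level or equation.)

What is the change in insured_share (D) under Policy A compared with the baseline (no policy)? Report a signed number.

-150

Baseline:
  H = 151
  F = 116
  R = 48 − 2·151 − 4·116 = -718
  D = 111 + 4·151 + 2·(-718) = -721
Policy A (R − 75):
  H = 151
  F = 116
  R = 48 − 2·151 − 4·116 (−75 from intervention) = -793
  D = 111 + 4·151 + 2·(-793) = -871
Change in D: -871 − (-721) = -150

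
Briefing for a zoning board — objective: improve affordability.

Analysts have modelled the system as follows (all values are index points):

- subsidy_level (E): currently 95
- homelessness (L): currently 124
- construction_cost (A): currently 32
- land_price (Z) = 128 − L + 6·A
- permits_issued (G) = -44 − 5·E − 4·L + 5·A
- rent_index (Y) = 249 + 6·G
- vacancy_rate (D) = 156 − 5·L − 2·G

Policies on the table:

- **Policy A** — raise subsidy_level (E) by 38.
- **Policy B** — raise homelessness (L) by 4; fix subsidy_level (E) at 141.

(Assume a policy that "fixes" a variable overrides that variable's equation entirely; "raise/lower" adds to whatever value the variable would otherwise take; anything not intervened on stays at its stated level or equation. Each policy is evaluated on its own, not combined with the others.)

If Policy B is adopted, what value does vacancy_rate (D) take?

Policy B (L + 4, E := 141):
  E = 141
  L = 124 + 4 = 128
  A = 32
  G = -44 − 5·141 − 4·128 + 5·32 = -1101
  D = 156 − 5·128 − 2·(-1101) = 1718

1718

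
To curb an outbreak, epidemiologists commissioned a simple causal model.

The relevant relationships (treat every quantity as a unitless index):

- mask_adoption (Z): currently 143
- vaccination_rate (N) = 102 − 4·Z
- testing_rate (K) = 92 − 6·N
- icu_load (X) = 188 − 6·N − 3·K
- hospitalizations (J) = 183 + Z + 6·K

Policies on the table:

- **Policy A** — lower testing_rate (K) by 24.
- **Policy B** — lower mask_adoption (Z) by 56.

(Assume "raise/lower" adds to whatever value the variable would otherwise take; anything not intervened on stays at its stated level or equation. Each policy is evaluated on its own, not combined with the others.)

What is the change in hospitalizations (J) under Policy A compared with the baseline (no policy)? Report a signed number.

Baseline:
  Z = 143
  N = 102 − 4·143 = -470
  K = 92 − 6·(-470) = 2912
  J = 183 + 143 + 6·2912 = 17798
Policy A (K − 24):
  Z = 143
  N = 102 − 4·143 = -470
  K = 92 − 6·(-470) (−24 from intervention) = 2888
  J = 183 + 143 + 6·2888 = 17654
Change in J: 17654 − 17798 = -144

-144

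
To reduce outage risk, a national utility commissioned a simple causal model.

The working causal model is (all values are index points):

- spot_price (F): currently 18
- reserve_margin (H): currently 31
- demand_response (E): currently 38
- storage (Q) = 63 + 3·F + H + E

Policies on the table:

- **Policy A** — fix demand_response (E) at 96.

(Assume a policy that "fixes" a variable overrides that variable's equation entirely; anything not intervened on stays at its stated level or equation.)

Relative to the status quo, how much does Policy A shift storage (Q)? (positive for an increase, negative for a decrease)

Baseline:
  F = 18
  H = 31
  E = 38
  Q = 63 + 3·18 + 31 + 38 = 186
Policy A (E := 96):
  F = 18
  H = 31
  E = 96
  Q = 63 + 3·18 + 31 + 96 = 244
Change in Q: 244 − 186 = 58

58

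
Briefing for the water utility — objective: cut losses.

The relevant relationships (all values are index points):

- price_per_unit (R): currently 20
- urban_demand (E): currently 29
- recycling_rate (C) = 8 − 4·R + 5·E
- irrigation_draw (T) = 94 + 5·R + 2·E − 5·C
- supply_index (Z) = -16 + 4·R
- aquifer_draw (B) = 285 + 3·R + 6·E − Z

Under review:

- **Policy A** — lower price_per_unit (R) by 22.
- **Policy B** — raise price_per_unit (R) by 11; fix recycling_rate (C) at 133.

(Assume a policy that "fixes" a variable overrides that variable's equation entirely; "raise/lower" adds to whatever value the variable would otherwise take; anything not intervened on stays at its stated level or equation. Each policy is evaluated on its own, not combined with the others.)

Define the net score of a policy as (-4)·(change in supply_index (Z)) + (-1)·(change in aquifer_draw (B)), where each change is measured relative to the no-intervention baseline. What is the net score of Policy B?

-165

Baseline:
  R = 20
  E = 29
  Z = -16 + 4·20 = 64
  B = 285 + 3·20 + 6·29 − 64 = 455
Policy B (R + 11, C := 133):
  R = 20 + 11 = 31
  E = 29
  Z = -16 + 4·31 = 108
  B = 285 + 3·31 + 6·29 − 108 = 444
ΔZ = 108 − 64 = 44; ΔB = 444 − 455 = -11
Score = (-4)·44 + (-1)·(-11) = -165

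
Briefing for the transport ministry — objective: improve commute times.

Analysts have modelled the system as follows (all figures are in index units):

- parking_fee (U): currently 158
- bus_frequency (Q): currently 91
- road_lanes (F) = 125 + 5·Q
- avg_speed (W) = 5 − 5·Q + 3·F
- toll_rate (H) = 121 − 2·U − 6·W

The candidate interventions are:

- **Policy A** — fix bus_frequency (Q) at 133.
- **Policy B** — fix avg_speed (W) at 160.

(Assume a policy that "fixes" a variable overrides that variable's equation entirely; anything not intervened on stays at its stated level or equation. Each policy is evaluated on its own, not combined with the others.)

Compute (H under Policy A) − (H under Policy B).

Policy A (Q := 133):
  U = 158
  Q = 133
  F = 125 + 5·133 = 790
  W = 5 − 5·133 + 3·790 = 1710
  H = 121 − 2·158 − 6·1710 = -10455
Policy B (W := 160):
  U = 158
  Q = 91
  F = 125 + 5·91 = 580
  W = 160
  H = 121 − 2·158 − 6·160 = -1155
H: -10455 − (-1155) = -9300

-9300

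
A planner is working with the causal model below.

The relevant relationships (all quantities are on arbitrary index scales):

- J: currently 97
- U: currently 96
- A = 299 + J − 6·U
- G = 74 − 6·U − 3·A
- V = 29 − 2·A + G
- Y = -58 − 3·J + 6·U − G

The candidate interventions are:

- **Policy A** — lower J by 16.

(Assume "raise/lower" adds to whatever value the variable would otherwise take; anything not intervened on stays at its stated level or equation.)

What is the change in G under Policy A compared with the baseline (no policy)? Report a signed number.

48

Baseline:
  J = 97
  U = 96
  A = 299 + 97 − 6·96 = -180
  G = 74 − 6·96 − 3·(-180) = 38
Policy A (J − 16):
  J = 97 − 16 = 81
  U = 96
  A = 299 + 81 − 6·96 = -196
  G = 74 − 6·96 − 3·(-196) = 86
Change in G: 86 − 38 = 48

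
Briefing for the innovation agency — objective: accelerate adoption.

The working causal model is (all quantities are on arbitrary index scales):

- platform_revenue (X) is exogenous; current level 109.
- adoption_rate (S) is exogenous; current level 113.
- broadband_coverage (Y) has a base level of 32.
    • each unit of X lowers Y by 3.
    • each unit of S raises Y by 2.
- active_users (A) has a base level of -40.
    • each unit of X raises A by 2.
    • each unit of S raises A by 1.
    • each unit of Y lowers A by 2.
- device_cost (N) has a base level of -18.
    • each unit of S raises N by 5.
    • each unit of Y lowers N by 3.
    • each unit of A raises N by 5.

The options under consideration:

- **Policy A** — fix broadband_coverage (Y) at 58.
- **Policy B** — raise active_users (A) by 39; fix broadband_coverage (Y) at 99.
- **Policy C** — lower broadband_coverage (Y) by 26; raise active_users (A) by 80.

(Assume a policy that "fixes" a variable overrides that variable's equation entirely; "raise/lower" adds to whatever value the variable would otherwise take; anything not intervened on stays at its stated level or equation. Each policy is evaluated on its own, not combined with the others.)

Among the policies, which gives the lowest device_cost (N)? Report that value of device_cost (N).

Policy A (Y := 58):
  X = 109
  S = 113
  Y = 58
  A = -40 + 2·109 + 113 − 2·58 = 175
  N = -18 + 5·113 − 3·58 + 5·175 = 1248
Policy B (A + 39, Y := 99):
  X = 109
  S = 113
  Y = 99
  A = -40 + 2·109 + 113 − 2·99 (+39 from intervention) = 132
  N = -18 + 5·113 − 3·99 + 5·132 = 910
Policy C (Y − 26, A + 80):
  X = 109
  S = 113
  Y = 32 − 3·109 + 2·113 (−26 from intervention) = -95
  A = -40 + 2·109 + 113 − 2·(-95) (+80 from intervention) = 561
  N = -18 + 5·113 − 3·(-95) + 5·561 = 3637
Comparing — Policy A: N=1248, Policy B: N=910, Policy C: N=3637. Lowest is 910 (Policy B).

910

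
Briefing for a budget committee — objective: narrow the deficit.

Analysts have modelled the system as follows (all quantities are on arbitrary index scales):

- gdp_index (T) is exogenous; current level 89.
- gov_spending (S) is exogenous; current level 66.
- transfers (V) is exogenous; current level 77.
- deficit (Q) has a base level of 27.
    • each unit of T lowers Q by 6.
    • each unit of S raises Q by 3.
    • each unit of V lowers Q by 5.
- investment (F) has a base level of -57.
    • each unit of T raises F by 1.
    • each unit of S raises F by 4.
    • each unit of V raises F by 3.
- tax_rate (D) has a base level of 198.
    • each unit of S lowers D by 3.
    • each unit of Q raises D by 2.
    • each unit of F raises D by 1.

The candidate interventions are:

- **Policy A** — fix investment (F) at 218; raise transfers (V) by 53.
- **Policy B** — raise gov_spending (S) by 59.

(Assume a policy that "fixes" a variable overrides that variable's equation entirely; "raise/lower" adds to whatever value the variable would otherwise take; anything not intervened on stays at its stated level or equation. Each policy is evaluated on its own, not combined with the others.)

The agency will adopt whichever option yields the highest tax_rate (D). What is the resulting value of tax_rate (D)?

-448

Policy A (F := 218, V + 53):
  T = 89
  S = 66
  V = 77 + 53 = 130
  Q = 27 − 6·89 + 3·66 − 5·130 = -959
  F = 218
  D = 198 − 3·66 + 2·(-959) + 218 = -1700
Policy B (S + 59):
  T = 89
  S = 66 + 59 = 125
  V = 77
  Q = 27 − 6·89 + 3·125 − 5·77 = -517
  F = -57 + 89 + 4·125 + 3·77 = 763
  D = 198 − 3·125 + 2·(-517) + 763 = -448
Comparing — Policy A: D=-1700, Policy B: D=-448. Highest is -448 (Policy B).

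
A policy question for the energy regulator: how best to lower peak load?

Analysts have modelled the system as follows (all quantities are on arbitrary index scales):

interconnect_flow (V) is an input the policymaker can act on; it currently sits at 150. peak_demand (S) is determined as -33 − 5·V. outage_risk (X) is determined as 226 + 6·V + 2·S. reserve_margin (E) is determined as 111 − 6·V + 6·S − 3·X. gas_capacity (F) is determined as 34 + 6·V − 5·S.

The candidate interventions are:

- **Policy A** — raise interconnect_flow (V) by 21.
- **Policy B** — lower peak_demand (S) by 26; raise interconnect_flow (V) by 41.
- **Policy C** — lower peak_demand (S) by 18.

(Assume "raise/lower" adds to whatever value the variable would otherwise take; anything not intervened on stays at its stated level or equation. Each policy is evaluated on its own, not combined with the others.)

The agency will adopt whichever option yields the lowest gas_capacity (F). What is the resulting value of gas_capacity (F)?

Policy A (V + 21):
  V = 150 + 21 = 171
  S = -33 − 5·171 = -888
  F = 34 + 6·171 − 5·(-888) = 5500
Policy B (S − 26, V + 41):
  V = 150 + 41 = 191
  S = -33 − 5·191 (−26 from intervention) = -1014
  F = 34 + 6·191 − 5·(-1014) = 6250
Policy C (S − 18):
  V = 150
  S = -33 − 5·150 (−18 from intervention) = -801
  F = 34 + 6·150 − 5·(-801) = 4939
Comparing — Policy A: F=5500, Policy B: F=6250, Policy C: F=4939. Lowest is 4939 (Policy C).

4939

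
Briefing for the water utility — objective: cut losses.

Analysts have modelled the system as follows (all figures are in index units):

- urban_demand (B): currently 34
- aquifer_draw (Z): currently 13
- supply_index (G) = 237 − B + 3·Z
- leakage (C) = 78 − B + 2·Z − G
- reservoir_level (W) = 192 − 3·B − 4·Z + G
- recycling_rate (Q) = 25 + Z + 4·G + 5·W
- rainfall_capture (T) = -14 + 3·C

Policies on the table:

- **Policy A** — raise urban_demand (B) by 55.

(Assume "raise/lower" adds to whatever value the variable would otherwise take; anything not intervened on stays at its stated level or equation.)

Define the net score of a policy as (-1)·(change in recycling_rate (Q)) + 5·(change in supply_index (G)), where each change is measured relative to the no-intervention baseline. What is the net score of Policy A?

1045

Baseline:
  B = 34
  Z = 13
  G = 237 − 34 + 3·13 = 242
  W = 192 − 3·34 − 4·13 + 242 = 280
  Q = 25 + 13 + 4·242 + 5·280 = 2406
Policy A (B + 55):
  B = 34 + 55 = 89
  Z = 13
  G = 237 − 89 + 3·13 = 187
  W = 192 − 3·89 − 4·13 + 187 = 60
  Q = 25 + 13 + 4·187 + 5·60 = 1086
ΔQ = 1086 − 2406 = -1320; ΔG = 187 − 242 = -55
Score = (-1)·(-1320) + 5·(-55) = 1045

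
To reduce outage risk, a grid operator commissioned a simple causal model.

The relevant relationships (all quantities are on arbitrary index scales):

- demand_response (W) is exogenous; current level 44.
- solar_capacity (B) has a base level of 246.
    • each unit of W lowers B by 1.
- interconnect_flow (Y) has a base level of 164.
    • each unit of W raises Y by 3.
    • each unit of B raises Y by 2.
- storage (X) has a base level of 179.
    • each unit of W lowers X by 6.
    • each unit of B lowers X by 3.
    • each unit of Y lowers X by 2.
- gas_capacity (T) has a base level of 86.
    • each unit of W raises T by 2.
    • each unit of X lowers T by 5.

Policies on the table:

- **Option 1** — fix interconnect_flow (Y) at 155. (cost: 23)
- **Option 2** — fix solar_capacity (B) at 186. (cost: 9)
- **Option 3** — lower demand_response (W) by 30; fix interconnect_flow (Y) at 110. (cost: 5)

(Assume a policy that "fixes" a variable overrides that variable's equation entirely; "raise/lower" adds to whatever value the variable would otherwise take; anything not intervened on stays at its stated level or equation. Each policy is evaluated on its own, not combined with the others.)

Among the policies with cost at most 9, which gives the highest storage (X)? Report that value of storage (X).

-821

Option 2 (B := 186):
  W = 44
  B = 186
  Y = 164 + 3·44 + 2·186 = 668
  X = 179 − 6·44 − 3·186 − 2·668 = -1979
Option 3 (W − 30, Y := 110):
  W = 44 − 30 = 14
  B = 246 − 14 = 232
  Y = 110
  X = 179 − 6·14 − 3·232 − 2·110 = -821
Comparing — Option 2: X=-1979, Option 3: X=-821. Highest is -821 (Option 3).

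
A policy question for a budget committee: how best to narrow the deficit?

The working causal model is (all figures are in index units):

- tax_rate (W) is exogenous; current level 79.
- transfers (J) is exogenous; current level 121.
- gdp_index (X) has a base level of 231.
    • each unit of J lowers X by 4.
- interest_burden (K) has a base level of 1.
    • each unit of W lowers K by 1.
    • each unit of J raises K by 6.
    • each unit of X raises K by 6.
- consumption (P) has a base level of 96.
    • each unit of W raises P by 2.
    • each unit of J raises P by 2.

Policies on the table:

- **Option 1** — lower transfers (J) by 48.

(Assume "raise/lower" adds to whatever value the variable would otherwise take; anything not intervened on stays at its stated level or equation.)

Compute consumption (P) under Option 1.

400

Option 1 (J − 48):
  W = 79
  J = 121 − 48 = 73
  P = 96 + 2·79 + 2·73 = 400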